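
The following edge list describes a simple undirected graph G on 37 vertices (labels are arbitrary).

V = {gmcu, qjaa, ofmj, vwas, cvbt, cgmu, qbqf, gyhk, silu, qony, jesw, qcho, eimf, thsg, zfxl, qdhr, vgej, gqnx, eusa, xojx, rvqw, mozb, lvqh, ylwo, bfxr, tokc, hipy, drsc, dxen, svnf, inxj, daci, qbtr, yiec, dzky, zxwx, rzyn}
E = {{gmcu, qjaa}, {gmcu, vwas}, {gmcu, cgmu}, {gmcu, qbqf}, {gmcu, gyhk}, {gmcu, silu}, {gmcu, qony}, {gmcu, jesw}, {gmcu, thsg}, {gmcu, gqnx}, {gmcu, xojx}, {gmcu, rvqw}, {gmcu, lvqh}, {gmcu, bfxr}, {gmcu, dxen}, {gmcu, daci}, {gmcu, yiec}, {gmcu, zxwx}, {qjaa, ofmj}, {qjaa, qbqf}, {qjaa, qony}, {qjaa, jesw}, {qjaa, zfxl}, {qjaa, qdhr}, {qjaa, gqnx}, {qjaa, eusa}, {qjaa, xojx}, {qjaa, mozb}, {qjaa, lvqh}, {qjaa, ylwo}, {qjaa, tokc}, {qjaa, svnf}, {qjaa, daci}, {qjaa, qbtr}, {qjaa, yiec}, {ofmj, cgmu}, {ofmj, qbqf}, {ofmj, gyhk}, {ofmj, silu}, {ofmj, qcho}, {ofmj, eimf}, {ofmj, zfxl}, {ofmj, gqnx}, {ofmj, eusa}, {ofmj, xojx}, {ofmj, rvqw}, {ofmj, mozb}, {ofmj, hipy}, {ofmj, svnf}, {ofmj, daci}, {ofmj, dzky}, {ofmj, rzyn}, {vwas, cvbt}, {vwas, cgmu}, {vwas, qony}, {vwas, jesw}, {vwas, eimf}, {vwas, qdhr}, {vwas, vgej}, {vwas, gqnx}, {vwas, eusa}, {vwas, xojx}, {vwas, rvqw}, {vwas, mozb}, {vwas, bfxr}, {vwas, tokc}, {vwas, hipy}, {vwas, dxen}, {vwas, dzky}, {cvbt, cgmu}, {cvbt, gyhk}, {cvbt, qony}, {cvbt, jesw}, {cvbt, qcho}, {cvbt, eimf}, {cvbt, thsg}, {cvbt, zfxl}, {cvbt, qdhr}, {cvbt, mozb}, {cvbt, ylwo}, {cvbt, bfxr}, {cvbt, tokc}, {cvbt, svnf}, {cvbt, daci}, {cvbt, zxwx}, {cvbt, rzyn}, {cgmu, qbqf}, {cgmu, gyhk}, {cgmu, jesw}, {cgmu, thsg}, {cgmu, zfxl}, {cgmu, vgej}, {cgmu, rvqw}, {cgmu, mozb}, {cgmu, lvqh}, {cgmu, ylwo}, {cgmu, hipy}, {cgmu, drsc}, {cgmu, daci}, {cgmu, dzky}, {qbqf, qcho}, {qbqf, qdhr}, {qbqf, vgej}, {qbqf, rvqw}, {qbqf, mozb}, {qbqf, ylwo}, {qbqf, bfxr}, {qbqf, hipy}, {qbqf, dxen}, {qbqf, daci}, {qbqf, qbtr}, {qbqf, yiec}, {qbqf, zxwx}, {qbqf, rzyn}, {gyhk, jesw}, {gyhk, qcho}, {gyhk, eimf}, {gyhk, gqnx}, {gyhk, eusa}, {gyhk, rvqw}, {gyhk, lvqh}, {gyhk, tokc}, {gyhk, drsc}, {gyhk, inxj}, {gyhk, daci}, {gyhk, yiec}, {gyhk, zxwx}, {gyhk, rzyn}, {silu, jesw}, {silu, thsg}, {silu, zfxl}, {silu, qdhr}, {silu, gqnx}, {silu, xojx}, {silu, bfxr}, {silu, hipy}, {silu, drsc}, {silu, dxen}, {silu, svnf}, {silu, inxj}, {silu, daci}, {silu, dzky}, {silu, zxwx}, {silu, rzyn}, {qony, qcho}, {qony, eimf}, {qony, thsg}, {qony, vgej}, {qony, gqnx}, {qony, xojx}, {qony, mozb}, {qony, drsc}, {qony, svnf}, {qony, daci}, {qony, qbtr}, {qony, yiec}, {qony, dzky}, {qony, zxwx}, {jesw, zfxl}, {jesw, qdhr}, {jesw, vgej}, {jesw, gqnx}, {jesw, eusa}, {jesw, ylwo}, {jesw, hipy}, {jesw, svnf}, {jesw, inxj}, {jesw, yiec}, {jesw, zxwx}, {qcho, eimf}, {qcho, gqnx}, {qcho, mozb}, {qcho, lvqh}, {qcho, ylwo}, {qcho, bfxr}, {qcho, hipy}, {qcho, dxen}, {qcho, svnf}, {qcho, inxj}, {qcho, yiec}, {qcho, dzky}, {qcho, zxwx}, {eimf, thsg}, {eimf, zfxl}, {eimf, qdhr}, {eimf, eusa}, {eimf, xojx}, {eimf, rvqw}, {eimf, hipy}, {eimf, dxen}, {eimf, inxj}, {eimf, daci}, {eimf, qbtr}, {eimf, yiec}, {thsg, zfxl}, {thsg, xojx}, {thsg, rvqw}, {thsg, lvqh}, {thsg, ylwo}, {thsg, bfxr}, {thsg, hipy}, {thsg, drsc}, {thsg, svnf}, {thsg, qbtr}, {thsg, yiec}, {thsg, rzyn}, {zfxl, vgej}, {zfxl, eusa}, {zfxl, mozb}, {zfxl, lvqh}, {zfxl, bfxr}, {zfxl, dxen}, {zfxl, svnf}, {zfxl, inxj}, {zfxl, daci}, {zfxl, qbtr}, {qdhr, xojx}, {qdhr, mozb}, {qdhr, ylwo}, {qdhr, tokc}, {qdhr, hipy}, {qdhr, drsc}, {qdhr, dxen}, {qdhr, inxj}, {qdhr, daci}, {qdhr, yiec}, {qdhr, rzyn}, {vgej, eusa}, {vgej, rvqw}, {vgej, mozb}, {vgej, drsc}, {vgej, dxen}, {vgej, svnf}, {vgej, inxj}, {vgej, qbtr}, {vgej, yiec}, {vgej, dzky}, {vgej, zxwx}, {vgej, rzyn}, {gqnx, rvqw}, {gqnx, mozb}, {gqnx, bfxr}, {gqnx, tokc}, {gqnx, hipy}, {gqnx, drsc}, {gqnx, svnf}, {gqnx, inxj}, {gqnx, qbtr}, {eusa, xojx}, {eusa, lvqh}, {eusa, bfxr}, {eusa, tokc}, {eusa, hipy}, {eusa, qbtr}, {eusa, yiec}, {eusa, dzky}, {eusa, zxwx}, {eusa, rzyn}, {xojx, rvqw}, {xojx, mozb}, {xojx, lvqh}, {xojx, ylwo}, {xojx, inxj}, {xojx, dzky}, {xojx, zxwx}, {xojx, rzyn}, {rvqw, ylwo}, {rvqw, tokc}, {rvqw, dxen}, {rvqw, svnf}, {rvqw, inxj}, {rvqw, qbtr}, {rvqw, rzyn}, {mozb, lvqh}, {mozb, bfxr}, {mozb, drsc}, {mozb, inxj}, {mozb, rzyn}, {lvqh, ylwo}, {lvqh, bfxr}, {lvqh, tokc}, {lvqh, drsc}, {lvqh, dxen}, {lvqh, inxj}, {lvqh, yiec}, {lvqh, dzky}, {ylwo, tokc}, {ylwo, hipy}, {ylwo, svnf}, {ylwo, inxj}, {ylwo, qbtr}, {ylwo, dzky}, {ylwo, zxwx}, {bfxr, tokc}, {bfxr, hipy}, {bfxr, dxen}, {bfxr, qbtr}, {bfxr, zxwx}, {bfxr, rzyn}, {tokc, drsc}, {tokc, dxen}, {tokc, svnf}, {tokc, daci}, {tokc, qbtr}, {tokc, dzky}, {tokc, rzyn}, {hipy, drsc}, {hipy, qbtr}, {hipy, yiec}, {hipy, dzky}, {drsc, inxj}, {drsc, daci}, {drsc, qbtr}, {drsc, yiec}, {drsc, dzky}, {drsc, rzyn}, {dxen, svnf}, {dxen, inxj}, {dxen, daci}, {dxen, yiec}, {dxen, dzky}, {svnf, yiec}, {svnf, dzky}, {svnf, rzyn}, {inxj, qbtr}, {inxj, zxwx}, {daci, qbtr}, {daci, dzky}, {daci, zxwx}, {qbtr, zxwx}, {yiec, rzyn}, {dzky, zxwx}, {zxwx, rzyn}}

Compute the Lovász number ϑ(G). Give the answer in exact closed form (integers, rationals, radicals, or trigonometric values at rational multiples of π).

deg(zxwx) = 18; N(zxwx) = {gmcu, cvbt, qbqf, gyhk, silu, qony, jesw, qcho, vgej, eusa, xojx, ylwo, bfxr, inxj, daci, qbtr, dzky, rzyn}.
deg(qony) = 18; N(qony) = {gmcu, qjaa, vwas, cvbt, qcho, eimf, thsg, vgej, gqnx, xojx, mozb, drsc, svnf, daci, qbtr, yiec, dzky, zxwx}.
Vertex mozb has 18 neighbors: qjaa, ofmj, vwas, cvbt, cgmu, qbqf, qony, qcho, zfxl, qdhr, vgej, gqnx, xojx, lvqh, bfxr, drsc, inxj, rzyn.
deg(ofmj) = 18; N(ofmj) = {qjaa, cgmu, qbqf, gyhk, silu, qcho, eimf, zfxl, gqnx, eusa, xojx, rvqw, mozb, hipy, svnf, daci, dzky, rzyn}.
deg(v) = 18 for all v (|V|=37); Paley(37): SR with (k,λ,μ)=(18,8,9).
spec(A) ≈ [18.0, 2.54138, -3.54138] (distinct, 5 d.p.).
With N=37: ϑ(G) = 37·(-(-sqrt(37)/2 - 1/2))/(18−(-sqrt(37)/2 - 1/2)) = sqrt(37).
ϑ(G) ≈ 6.082762530.

sqrt(37)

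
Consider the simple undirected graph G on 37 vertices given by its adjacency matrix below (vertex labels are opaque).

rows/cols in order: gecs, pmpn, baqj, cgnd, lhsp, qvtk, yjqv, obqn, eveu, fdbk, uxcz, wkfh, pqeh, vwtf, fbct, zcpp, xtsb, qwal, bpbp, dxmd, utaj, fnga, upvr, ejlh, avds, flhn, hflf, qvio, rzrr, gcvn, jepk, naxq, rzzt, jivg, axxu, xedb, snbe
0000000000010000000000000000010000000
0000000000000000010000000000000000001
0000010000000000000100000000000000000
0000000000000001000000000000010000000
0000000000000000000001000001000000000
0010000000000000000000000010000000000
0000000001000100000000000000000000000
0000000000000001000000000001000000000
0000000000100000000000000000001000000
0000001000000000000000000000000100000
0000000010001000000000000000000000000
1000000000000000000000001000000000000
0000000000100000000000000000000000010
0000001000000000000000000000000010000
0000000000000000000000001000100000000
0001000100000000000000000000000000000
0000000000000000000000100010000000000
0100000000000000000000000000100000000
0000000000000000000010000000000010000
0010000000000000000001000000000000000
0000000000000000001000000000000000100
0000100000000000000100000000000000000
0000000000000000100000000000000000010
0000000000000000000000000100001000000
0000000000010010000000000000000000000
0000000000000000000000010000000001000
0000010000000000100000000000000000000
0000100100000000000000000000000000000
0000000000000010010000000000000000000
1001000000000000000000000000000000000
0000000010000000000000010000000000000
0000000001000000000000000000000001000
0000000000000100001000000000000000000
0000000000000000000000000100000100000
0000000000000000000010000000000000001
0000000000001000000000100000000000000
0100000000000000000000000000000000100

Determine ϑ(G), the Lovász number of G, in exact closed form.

37*cos(pi/37)/(cos(pi/37) + 1)

Vertex vwtf has 2 neighbors: yjqv, rzzt.
N(baqj) = {qvtk, dxmd}, |N(baqj)| = 2.
deg(upvr) = 2; N(upvr) = {xtsb, xedb}.
Vertex fdbk has 2 neighbors: yjqv, naxq.
37-vertex 2-regular graph: connected 2-regular on 37 ⇒ C_{37}.
The 19 distinct eigenvalues: [2.0, 1.971232, 1.885755, 1.746028, 1.556072, 1.321349, 1.048615, 0.745713, 0.421359, 0.084882, -0.254036, -0.585646, -0.900407, -1.189266, -1.443912, -1.657019, -1.822457, -1.935466, -1.992795].
With N=37: ϑ(G) = 37·(-(-1)*2*cos(pi/37))/(2−(-2*cos(pi/37))) = 37*cos(pi/37)/(cos(pi/37) + 1).
≈ 18.46662 (to 5 d.p.).
18 ≤ 37*cos(pi/37)/(cos(pi/37) + 1) ≤ 19: both strict.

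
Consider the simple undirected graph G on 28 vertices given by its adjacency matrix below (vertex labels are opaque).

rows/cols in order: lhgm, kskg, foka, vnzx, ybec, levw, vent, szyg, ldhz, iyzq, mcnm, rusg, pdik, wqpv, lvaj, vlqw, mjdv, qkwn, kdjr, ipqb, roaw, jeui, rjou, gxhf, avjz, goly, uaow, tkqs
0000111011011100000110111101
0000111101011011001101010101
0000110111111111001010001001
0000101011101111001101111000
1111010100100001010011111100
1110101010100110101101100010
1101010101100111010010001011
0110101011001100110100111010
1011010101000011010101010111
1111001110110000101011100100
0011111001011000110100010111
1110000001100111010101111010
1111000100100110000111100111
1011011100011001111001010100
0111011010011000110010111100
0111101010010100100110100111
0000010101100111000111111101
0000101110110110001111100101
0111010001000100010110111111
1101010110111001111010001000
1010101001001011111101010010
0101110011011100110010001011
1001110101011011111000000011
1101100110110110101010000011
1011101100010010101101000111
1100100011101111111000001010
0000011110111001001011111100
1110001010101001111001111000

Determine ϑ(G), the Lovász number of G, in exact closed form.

7

deg(goly) = 15; N(goly) = {lhgm, kskg, ybec, ldhz, iyzq, mcnm, pdik, wqpv, lvaj, vlqw, mjdv, qkwn, kdjr, avjz, uaow}.
N(vent) = {lhgm, kskg, vnzx, levw, szyg, iyzq, mcnm, wqpv, lvaj, vlqw, qkwn, roaw, avjz, uaow, tkqs}, |N(vent)| = 15.
N(pdik) = {lhgm, kskg, foka, vnzx, szyg, mcnm, wqpv, lvaj, ipqb, roaw, jeui, rjou, goly, uaow, tkqs}, |N(pdik)| = 15.
deg(qkwn) = 15; N(qkwn) = {ybec, vent, szyg, ldhz, mcnm, rusg, wqpv, lvaj, kdjr, ipqb, roaw, jeui, rjou, goly, tkqs}.
deg(v) = 15 for all v (|V|=28); this is K(8,2), the Kneser graph.
spec(A) ≈ [15.0, 1.0, -5.0] (distinct, 3 d.p.).
ϑ = −N·λ_min/(λ_max−λ_min) = −28·(-5)/(15−(-5)) = 7.
≈ 7.000000 (to 6 d.p.).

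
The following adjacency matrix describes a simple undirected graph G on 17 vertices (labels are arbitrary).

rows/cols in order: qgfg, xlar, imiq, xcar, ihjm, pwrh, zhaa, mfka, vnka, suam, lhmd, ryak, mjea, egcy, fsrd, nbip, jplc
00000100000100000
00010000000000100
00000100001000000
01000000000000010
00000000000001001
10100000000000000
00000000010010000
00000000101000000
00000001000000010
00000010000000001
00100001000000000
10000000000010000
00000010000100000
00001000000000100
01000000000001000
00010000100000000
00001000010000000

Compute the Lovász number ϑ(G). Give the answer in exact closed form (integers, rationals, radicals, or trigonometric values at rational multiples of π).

17*cos(pi/17)/(cos(pi/17) + 1)

deg(xcar) = 2; N(xcar) = {xlar, nbip}.
Vertex qgfg has 2 neighbors: pwrh, ryak.
Vertex fsrd has 2 neighbors: xlar, egcy.
deg(ryak) = 2; N(ryak) = {qgfg, mjea}.
17-vertex 2-regular graph: connected 2-regular on 17 ⇒ C_{17}.
Distinct eigenvalues (to 5 d.p.): [2.0, 1.86494, 1.47802, 0.89148, 0.18454, -0.54733, -1.20527, -1.70043, -1.96595].
With N=17: ϑ(G) = 17·(-(-1)*2*cos(pi/17))/(2−(-2*cos(pi/17))) = 17*cos(pi/17)/(cos(pi/17) + 1).
≈ 8.427014314 (to 9 d.p.).
Lovász sandwich 8 ≤ 17*cos(pi/17)/(cos(pi/17) + 1) ≤ 9: both strict.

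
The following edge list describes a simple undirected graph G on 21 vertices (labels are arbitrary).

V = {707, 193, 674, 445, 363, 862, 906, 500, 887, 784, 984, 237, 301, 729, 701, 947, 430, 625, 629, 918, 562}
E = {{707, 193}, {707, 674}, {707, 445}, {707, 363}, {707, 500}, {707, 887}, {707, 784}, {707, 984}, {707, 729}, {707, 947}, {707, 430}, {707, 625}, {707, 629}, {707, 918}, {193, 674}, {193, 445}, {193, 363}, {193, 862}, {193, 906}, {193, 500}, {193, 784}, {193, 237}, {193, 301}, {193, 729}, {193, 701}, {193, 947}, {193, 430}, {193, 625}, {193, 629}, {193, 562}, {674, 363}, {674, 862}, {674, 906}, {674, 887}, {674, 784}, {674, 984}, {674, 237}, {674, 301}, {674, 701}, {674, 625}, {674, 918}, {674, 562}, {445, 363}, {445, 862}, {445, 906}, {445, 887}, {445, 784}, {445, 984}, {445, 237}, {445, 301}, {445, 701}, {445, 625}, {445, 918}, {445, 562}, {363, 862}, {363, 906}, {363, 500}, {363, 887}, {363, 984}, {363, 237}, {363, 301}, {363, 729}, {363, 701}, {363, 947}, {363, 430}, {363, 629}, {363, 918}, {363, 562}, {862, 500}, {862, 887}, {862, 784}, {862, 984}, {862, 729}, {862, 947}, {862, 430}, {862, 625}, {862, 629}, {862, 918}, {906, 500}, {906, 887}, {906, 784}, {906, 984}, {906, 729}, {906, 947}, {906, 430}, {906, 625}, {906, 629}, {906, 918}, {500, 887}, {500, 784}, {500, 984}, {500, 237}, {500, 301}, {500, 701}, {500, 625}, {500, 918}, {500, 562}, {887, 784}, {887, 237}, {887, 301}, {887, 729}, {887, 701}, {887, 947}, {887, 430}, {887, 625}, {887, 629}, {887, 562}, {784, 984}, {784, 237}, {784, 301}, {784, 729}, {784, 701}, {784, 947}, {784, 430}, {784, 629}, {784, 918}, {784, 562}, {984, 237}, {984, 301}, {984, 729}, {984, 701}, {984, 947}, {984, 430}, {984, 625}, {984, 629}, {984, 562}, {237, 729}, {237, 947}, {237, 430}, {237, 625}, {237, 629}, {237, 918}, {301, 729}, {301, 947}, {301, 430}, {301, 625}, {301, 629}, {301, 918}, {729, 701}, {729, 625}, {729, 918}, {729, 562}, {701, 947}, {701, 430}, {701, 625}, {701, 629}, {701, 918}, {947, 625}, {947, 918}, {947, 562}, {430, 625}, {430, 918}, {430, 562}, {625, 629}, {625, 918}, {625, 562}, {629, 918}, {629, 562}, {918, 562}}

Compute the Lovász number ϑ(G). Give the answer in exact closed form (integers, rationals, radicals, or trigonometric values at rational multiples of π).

Vertex 701 has 14 neighbors: 193, 674, 445, 363, 500, 887, 784, 984, 729, 947, 430, 625, 629, 918.
N(784) = {707, 193, 674, 445, 862, 906, 500, 887, 984, 237, 301, 729, 701, 947, 430, 629, 918, 562}, |N(784)| = 18.
N(984) = {707, 674, 445, 363, 862, 906, 500, 784, 237, 301, 729, 701, 947, 430, 625, 629, 562}, |N(984)| = 17.
deg(674) = 14; N(674) = {707, 193, 363, 862, 906, 887, 784, 984, 237, 301, 701, 625, 918, 562}.
Complete multipartite on [7, 7, 4, 3]: sandwich collapses at ϑ=7.
ϑ(G) ≈ 7.0000000.
α=7, χ(Ḡ)=7; ϑ=7 lies between (collapsed).

7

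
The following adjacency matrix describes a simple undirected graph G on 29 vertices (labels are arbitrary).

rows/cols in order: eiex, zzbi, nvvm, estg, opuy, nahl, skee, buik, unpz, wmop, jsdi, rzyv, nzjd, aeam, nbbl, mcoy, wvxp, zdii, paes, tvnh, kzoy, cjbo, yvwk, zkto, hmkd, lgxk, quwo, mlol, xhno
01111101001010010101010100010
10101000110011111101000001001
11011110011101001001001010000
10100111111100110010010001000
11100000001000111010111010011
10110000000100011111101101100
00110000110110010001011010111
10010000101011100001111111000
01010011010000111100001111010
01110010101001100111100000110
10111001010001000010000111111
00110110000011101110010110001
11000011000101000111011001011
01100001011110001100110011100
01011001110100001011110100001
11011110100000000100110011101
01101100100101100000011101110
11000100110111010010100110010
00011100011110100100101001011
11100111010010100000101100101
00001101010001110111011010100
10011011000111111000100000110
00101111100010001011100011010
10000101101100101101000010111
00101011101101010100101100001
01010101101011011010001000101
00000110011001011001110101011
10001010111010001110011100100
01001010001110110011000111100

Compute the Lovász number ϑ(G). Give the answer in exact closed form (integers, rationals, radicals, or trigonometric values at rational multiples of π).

deg(opuy) = 14; N(opuy) = {eiex, zzbi, nvvm, jsdi, nbbl, mcoy, wvxp, paes, kzoy, cjbo, yvwk, hmkd, mlol, xhno}.
N(zdii) = {eiex, zzbi, nahl, unpz, wmop, rzyv, nzjd, aeam, mcoy, paes, kzoy, zkto, hmkd, mlol}, |N(zdii)| = 14.
N(lgxk) = {zzbi, estg, nahl, buik, unpz, jsdi, nzjd, aeam, mcoy, wvxp, paes, yvwk, quwo, xhno}, |N(lgxk)| = 14.
Vertex tvnh has 14 neighbors: eiex, zzbi, nvvm, nahl, skee, buik, wmop, nzjd, nbbl, kzoy, yvwk, zkto, quwo, xhno.
deg(v) = 14 for all v (|V|=29); strongly regular (29,14,6,7).
A has 3 distinct eigenvalues ≈ [14.0, 2.19258, -3.19258].
Lovász: ϑ = −29(-sqrt(29)/2 - 1/2)/(14+-(-sqrt(29)/2 - 1/2)) = sqrt(29).
≈ 5.38516 (to 5 d.p.).

sqrt(29)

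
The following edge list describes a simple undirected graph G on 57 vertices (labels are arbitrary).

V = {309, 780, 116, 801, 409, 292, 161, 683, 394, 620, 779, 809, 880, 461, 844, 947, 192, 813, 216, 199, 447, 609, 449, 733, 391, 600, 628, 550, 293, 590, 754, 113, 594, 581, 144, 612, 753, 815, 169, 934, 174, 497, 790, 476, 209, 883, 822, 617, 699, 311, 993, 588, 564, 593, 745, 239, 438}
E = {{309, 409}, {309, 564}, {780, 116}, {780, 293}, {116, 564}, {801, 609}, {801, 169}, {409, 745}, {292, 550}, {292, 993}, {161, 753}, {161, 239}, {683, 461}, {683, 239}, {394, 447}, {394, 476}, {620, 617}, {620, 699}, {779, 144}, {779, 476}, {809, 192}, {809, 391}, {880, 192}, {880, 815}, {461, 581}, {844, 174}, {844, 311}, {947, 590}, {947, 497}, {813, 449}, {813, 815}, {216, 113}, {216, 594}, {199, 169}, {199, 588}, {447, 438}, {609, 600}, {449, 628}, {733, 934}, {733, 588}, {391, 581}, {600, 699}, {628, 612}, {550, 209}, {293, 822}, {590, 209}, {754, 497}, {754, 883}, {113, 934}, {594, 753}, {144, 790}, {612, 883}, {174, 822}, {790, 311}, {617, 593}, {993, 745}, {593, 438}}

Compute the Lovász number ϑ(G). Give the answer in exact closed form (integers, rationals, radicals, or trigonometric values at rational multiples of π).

57*cos(pi/57)/(cos(pi/57) + 1)

Vertex 409 has 2 neighbors: 309, 745.
N(612) = {628, 883}, |N(612)| = 2.
N(497) = {947, 754}, |N(497)| = 2.
N(169) = {801, 199}, |N(169)| = 2.
57-vertex 2-regular graph: this is C_{57}, the 57-cycle.
A has 29 distinct eigenvalues ≈ [2.0, 1.988, 1.952, 1.892, 1.809, 1.704, 1.578, 1.434, 1.271, 1.094, 0.903, 0.701, 0.491, 0.275, 0.055, -0.165, -0.383, -0.597, -0.803, -1.0, -1.184, -1.355, -1.508, -1.644, -1.759, -1.853, -1.925, -1.973, -1.997].
ϑ = −N·λ_min/(λ_max−λ_min) = −57·(-2*cos(pi/57))/(2−(-2*cos(pi/57))) = 57*cos(pi/57)/(cos(pi/57) + 1).
ϑ(G) ≈ 28.4783.
Sandwich: α(G)=28 ≤ ϑ(G)=57*cos(pi/57)/(cos(pi/57) + 1) ≤ χ(Ḡ)=29 (both strict).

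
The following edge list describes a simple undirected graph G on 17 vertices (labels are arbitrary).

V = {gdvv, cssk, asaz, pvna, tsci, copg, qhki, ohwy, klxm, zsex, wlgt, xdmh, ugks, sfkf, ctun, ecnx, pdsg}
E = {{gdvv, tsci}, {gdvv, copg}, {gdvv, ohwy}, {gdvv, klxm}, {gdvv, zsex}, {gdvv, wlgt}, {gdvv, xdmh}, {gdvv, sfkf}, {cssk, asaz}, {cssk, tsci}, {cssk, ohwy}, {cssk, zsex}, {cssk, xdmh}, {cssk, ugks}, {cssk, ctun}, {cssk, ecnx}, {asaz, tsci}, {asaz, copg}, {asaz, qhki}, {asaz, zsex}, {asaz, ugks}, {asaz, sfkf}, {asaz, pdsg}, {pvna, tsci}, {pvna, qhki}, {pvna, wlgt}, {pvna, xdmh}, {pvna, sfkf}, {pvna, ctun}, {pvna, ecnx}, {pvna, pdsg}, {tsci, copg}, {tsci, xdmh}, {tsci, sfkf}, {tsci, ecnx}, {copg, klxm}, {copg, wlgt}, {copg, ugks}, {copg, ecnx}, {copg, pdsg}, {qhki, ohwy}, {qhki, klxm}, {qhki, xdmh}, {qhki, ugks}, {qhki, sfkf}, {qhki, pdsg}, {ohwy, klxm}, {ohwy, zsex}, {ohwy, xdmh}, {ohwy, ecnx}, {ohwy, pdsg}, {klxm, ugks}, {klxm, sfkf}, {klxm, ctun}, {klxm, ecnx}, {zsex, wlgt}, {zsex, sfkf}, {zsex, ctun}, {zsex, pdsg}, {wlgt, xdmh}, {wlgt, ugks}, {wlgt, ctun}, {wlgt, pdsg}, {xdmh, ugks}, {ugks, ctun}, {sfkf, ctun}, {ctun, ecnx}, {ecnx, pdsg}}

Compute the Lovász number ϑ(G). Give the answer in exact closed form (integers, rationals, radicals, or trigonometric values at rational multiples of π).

deg(gdvv) = 8; N(gdvv) = {tsci, copg, ohwy, klxm, zsex, wlgt, xdmh, sfkf}.
N(xdmh) = {gdvv, cssk, pvna, tsci, qhki, ohwy, wlgt, ugks}, |N(xdmh)| = 8.
deg(ctun) = 8; N(ctun) = {cssk, pvna, klxm, zsex, wlgt, ugks, sfkf, ecnx}.
Vertex ohwy has 8 neighbors: gdvv, cssk, qhki, klxm, zsex, xdmh, ecnx, pdsg.
Every vertex has degree 8 (N=17); SR(17,8,3,4) — a Paley graph.
The 3 distinct eigenvalues: [8.0, 1.5616, -2.5616].
Lovász: ϑ = −17(-sqrt(17)/2 - 1/2)/(8+-(-sqrt(17)/2 - 1/2)) = sqrt(17).
ϑ(G) ≈ 4.123106.

sqrt(17)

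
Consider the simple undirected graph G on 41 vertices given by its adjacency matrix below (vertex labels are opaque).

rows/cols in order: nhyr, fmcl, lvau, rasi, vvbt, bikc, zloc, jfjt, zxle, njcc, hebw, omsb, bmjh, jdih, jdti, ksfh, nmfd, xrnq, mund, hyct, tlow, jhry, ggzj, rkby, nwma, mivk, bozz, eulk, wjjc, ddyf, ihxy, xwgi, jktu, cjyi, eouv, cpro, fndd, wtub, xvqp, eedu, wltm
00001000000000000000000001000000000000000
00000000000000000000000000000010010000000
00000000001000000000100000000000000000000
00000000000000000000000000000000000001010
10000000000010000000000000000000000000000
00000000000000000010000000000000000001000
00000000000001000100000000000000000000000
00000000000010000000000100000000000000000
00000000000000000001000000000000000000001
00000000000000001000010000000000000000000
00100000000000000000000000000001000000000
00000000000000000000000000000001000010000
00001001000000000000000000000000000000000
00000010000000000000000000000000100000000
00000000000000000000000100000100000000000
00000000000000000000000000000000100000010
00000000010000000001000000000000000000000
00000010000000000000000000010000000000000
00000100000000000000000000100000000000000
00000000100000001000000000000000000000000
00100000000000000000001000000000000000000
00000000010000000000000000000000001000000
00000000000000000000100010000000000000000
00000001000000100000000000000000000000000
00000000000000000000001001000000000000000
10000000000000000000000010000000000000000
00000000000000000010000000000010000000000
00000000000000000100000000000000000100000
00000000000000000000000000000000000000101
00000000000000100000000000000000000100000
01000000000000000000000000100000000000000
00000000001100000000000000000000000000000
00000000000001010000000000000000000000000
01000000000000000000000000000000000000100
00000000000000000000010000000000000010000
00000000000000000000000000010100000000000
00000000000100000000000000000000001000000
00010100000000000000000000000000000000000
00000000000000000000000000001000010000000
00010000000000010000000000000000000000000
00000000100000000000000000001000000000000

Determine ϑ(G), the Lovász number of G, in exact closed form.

deg(lvau) = 2; N(lvau) = {hebw, tlow}.
deg(ddyf) = 2; N(ddyf) = {jdti, cpro}.
deg(nwma) = 2; N(nwma) = {ggzj, mivk}.
deg(rasi) = 2; N(rasi) = {wtub, eedu}.
G on 41 vertices is 2-regular; this is C_{41}, the 41-cycle.
Distinct eigenvalues (to 3 d.p.): [2.0, 1.977, 1.907, 1.792, 1.636, 1.441, 1.212, 0.955, 0.676, 0.381, 0.077, -0.229, -0.53, -0.818, -1.087, -1.331, -1.543, -1.719, -1.855, -1.947, -1.994].
With N=41: ϑ(G) = 41·(-(-1)*2*cos(pi/41))/(2−(-2*cos(pi/41))) = 41*cos(pi/41)/(cos(pi/41) + 1).
= 20.46988027… (decimal).
α=20, χ(Ḡ)=21; ϑ=41*cos(pi/41)/(cos(pi/41) + 1) lies between (both strict).

41*cos(pi/41)/(cos(pi/41) + 1)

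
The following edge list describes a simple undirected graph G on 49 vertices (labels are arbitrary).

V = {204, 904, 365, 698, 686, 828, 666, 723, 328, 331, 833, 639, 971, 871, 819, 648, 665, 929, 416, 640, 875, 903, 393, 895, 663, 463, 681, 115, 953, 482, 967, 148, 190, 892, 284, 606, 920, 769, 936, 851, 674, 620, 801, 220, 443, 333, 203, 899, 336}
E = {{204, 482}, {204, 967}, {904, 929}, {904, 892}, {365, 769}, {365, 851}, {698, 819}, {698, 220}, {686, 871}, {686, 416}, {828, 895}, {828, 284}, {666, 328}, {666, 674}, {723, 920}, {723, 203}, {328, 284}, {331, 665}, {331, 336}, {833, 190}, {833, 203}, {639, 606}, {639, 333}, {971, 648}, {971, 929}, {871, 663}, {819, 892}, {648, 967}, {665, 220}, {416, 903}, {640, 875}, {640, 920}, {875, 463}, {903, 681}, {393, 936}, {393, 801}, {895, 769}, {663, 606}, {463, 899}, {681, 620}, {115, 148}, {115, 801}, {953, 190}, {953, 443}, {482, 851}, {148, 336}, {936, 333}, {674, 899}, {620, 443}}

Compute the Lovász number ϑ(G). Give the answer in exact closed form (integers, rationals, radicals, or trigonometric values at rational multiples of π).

N(895) = {828, 769}, |N(895)| = 2.
deg(936) = 2; N(936) = {393, 333}.
Vertex 920 has 2 neighbors: 723, 640.
N(967) = {204, 648}, |N(967)| = 2.
Regular of degree 2 on 49 vertices: a single 49-cycle (edge-transitive).
spec(A) ≈ [2.0, 1.984, 1.935, 1.854, 1.743, 1.603, 1.437, 1.247, 1.037, 0.81, 0.569, 0.319, 0.064, -0.192, -0.445, -0.691, -0.925, -1.144, -1.345, -1.523, -1.676, -1.802, -1.898, -1.963, -1.996] (distinct, 3 d.p.).
Lovász: ϑ = −49(-2*cos(pi/49))/(2+-(-1)*2*cos(pi/49)) = 49*cos(pi/49)/(cos(pi/49) + 1).
Numerically 24.4748052.
Lovász sandwich 24 ≤ 49*cos(pi/49)/(cos(pi/49) + 1) ≤ 25: both strict.

49*cos(pi/49)/(cos(pi/49) + 1)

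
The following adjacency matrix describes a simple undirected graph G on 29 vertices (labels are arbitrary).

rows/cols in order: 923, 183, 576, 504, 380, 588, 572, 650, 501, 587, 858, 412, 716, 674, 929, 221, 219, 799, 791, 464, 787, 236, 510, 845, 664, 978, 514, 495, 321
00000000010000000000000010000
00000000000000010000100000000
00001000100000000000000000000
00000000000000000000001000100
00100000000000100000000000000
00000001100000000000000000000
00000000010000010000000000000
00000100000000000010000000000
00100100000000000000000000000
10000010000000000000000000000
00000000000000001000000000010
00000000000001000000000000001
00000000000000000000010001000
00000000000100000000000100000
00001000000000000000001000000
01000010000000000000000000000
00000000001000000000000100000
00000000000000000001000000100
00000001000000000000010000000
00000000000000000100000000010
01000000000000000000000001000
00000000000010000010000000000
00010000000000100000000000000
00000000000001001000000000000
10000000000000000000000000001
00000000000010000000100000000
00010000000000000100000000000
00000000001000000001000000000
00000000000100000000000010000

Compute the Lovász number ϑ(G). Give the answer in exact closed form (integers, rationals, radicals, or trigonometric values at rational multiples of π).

29*cos(pi/29)/(cos(pi/29) + 1)

Vertex 845 has 2 neighbors: 674, 219.
N(799) = {464, 514}, |N(799)| = 2.
deg(650) = 2; N(650) = {588, 791}.
N(412) = {674, 321}, |N(412)| = 2.
Every vertex has degree 2 (N=29); this is C_{29}, the 29-cycle.
A has 15 distinct eigenvalues ≈ [2.0, 1.953241, 1.815151, 1.592186, 1.294773, 0.936817, 0.535057, 0.108278, -0.323564, -0.740276, -1.122374, -1.451991, -1.713714, -1.895306, -1.988276].
−29·(-2*cos(pi/29)) / ((2)−(-2*cos(pi/29))) = 29*cos(pi/29)/(cos(pi/29) + 1) = ϑ(G).
= 14.45737526… (decimal).
Check 14 ≤ 29*cos(pi/29)/(cos(pi/29) + 1) ≤ 15: both strict.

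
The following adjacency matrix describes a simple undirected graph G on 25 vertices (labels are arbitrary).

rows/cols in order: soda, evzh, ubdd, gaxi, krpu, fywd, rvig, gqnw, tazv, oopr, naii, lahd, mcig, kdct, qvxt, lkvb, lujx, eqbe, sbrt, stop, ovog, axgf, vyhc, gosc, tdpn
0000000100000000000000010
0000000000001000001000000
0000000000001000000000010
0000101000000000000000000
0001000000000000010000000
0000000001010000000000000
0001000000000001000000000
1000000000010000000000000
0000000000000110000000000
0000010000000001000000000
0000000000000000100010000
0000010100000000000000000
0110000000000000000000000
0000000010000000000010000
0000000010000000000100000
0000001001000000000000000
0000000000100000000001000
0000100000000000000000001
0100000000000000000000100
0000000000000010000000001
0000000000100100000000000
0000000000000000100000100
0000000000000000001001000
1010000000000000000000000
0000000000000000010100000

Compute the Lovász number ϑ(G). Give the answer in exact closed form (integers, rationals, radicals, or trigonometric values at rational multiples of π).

25*cos(pi/25)/(cos(pi/25) + 1)

Vertex evzh has 2 neighbors: mcig, sbrt.
Vertex rvig has 2 neighbors: gaxi, lkvb.
deg(sbrt) = 2; N(sbrt) = {evzh, vyhc}.
deg(naii) = 2; N(naii) = {lujx, ovog}.
Regular of degree 2 on 25 vertices: the odd cycle C_{25}.
The 13 distinct eigenvalues: [2.0, 1.937, 1.753, 1.458, 1.072, 0.618, 0.126, -0.375, -0.852, -1.275, -1.618, -1.86, -1.984].
Lovász (edge-transitive): ϑ = −25·(-2*cos(pi/25))/((2)−(-2*cos(pi/25))) = 25*cos(pi/25)/(cos(pi/25) + 1).
Numerically 12.450521808.
α=12, χ(Ḡ)=13; ϑ=25*cos(pi/25)/(cos(pi/25) + 1) lies between (both strict).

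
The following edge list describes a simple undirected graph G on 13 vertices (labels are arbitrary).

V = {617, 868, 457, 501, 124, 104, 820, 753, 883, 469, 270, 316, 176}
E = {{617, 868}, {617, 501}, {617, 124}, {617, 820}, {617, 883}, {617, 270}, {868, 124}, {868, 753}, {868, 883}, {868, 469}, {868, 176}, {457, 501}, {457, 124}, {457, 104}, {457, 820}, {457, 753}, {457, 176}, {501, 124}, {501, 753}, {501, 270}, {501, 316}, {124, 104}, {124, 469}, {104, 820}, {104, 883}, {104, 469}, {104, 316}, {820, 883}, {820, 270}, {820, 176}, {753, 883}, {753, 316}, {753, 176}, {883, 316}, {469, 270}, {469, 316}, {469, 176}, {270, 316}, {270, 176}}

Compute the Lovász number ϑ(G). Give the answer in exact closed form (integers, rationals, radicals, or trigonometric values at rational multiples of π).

deg(270) = 6; N(270) = {617, 501, 820, 469, 316, 176}.
N(820) = {617, 457, 104, 883, 270, 176}, |N(820)| = 6.
N(469) = {868, 124, 104, 270, 316, 176}, |N(469)| = 6.
Vertex 176 has 6 neighbors: 868, 457, 820, 753, 469, 270.
Every vertex has degree 6 (N=13); strongly regular (13,6,2,3).
spec(A) ≈ [6.0, 1.3028, -2.3028] (distinct, 4 d.p.).
Lovász (edge-transitive): ϑ = −13·(-sqrt(13)/2 - 1/2)/((6)−(-sqrt(13)/2 - 1/2)) = sqrt(13).
≈ 3.60555 (to 5 d.p.).

sqrt(13)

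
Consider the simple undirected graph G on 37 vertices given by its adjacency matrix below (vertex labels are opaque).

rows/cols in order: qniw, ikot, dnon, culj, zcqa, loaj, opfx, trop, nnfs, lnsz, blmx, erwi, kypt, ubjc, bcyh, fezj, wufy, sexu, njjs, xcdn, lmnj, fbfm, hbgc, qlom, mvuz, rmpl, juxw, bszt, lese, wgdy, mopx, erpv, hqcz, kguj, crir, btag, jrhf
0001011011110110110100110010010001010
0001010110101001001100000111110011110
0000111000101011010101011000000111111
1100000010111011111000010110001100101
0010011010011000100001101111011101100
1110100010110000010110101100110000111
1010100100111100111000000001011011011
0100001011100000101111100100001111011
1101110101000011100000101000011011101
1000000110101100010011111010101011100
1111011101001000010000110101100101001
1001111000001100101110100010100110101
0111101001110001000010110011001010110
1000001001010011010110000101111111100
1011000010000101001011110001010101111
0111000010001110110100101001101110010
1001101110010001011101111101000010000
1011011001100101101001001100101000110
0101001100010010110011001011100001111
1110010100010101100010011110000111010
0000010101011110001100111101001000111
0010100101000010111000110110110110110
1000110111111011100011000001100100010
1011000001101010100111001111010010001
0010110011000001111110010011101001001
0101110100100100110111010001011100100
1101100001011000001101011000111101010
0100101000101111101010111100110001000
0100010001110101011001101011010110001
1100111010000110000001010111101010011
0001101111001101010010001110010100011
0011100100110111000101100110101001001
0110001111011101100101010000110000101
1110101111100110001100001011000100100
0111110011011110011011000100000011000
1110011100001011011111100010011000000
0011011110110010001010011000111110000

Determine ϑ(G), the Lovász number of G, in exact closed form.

sqrt(37)

N(fezj) = {ikot, dnon, culj, nnfs, kypt, ubjc, bcyh, wufy, sexu, xcdn, hbgc, mvuz, bszt, lese, mopx, erpv, hqcz, btag}, |N(fezj)| = 18.
deg(lmnj) = 18; N(lmnj) = {loaj, trop, lnsz, erwi, kypt, ubjc, bcyh, njjs, xcdn, hbgc, qlom, mvuz, rmpl, bszt, mopx, crir, btag, jrhf}.
deg(mvuz) = 18; N(mvuz) = {dnon, zcqa, loaj, nnfs, lnsz, fezj, wufy, sexu, njjs, xcdn, lmnj, qlom, juxw, bszt, lese, mopx, kguj, jrhf}.
deg(jrhf) = 18; N(jrhf) = {dnon, culj, loaj, opfx, trop, nnfs, blmx, erwi, bcyh, njjs, lmnj, qlom, mvuz, lese, wgdy, mopx, erpv, hqcz}.
Every vertex has degree 18 (N=37); strongly regular (37,18,8,9).
spec(A) ≈ [18.0, 2.541, -3.541] (distinct, 3 d.p.).
ϑ = −N·λ_min/(λ_max−λ_min) = −37·(-sqrt(37)/2 - 1/2)/(18−(-sqrt(37)/2 - 1/2)) = sqrt(37).
Numerically 6.082763.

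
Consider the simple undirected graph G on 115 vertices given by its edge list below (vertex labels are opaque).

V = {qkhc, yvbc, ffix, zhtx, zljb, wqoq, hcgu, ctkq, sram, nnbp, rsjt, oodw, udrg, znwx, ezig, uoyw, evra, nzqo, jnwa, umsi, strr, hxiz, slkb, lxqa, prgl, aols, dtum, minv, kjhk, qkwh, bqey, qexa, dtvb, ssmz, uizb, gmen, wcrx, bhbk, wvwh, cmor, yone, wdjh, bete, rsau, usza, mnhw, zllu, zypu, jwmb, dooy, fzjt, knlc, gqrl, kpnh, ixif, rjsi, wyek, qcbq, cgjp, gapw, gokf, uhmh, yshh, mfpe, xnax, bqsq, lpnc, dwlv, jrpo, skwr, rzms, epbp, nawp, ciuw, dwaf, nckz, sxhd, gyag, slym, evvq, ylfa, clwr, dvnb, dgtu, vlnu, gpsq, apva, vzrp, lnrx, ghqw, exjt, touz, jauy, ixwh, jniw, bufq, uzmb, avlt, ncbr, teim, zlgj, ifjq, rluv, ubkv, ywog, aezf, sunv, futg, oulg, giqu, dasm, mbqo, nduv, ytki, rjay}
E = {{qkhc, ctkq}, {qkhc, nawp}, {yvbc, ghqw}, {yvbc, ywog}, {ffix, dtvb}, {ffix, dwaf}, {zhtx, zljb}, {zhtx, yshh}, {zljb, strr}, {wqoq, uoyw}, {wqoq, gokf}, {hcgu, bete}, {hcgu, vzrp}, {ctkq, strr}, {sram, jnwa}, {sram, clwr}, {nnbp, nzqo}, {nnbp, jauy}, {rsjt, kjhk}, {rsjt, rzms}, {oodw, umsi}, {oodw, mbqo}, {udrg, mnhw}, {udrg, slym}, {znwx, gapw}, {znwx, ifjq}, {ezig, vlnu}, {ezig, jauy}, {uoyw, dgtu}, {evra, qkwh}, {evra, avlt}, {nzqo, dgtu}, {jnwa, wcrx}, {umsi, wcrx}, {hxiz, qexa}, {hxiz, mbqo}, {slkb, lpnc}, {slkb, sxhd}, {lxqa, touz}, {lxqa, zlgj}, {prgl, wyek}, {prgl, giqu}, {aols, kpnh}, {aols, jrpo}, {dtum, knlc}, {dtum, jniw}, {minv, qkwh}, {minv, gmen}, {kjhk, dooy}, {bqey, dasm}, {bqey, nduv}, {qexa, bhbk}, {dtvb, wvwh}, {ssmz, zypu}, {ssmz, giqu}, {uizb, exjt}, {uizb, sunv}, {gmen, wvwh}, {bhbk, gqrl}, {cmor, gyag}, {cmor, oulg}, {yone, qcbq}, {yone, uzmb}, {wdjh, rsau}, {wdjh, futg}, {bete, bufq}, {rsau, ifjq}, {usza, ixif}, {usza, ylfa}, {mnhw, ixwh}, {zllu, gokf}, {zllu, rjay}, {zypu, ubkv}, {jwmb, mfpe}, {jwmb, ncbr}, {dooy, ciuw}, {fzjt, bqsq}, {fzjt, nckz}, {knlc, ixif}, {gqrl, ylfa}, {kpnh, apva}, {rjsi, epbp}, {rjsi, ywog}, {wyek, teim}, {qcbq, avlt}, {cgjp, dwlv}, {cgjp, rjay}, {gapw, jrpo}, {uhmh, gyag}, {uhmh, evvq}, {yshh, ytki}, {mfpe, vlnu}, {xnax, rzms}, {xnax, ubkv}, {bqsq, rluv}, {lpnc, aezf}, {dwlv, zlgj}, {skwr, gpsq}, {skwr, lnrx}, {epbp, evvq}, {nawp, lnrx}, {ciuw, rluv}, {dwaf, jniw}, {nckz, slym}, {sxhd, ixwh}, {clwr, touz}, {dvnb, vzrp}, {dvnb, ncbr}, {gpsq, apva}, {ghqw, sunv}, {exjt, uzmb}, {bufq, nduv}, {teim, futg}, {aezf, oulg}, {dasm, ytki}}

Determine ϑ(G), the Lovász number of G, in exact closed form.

deg(sxhd) = 2; N(sxhd) = {slkb, ixwh}.
Vertex qexa has 2 neighbors: hxiz, bhbk.
N(dooy) = {kjhk, ciuw}, |N(dooy)| = 2.
deg(wyek) = 2; N(wyek) = {prgl, teim}.
115-vertex 2-regular graph: a single 115-cycle (edge-transitive).
A has 58 distinct eigenvalues ≈ [2.0, 1.997, 1.988, 1.973, 1.952, 1.926, 1.893, 1.856, 1.812, 1.763, 1.709, 1.65, 1.585, 1.516, 1.443, 1.365, 1.283, 1.198, 1.108, 1.016, 0.92, 0.822, 0.721, 0.618, 0.513, 0.407, 0.299, 0.191, 0.082, -0.027, -0.136, -0.245, -0.353, -0.46, -0.566, -0.67, -0.772, -0.871, -0.968, -1.062, -1.153, -1.241, -1.325, -1.405, -1.48, -1.551, -1.618, -1.68, -1.737, -1.788, -1.834, -1.875, -1.91, -1.94, -1.964, -1.981, -1.993, -1.999].
ϑ = −N·λ_min/(λ_max−λ_min) = −115·(-2*cos(pi/115))/(2−(-2*cos(pi/115))) = 115*cos(pi/115)/(cos(pi/115) + 1).
Numerically 57.4892708.
Sandwich: α(G)=57 ≤ ϑ(G)=115*cos(pi/115)/(cos(pi/115) + 1) ≤ χ(Ḡ)=58 (both strict).

115*cos(pi/115)/(cos(pi/115) + 1)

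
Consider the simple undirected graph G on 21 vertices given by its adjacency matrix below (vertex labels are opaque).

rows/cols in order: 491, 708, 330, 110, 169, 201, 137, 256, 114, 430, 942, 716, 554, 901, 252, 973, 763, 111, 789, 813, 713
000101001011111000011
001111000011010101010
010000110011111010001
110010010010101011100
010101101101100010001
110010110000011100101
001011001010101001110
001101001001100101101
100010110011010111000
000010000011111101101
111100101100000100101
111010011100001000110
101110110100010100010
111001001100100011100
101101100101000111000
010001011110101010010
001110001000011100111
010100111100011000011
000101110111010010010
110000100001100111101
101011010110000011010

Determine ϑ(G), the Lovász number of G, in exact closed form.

6

N(973) = {708, 201, 256, 114, 430, 942, 554, 252, 763, 813}, |N(973)| = 10.
deg(813) = 10; N(813) = {491, 708, 137, 716, 554, 973, 763, 111, 789, 713}.
Vertex 901 has 10 neighbors: 491, 708, 330, 201, 114, 430, 554, 763, 111, 789.
N(114) = {491, 169, 137, 256, 942, 716, 901, 973, 763, 111}, |N(114)| = 10.
Regular of degree 10 on 21 vertices: Kneser K(7,2) on C(7,2)=21 vertices.
A has 3 distinct eigenvalues ≈ [10.0, 1.0, -4.0].
λ_max=10, λ_min=-4; ϑ = −21·λ_min/(λ_max−λ_min) = 6.
≈ 6.000000000 (to 9 d.p.).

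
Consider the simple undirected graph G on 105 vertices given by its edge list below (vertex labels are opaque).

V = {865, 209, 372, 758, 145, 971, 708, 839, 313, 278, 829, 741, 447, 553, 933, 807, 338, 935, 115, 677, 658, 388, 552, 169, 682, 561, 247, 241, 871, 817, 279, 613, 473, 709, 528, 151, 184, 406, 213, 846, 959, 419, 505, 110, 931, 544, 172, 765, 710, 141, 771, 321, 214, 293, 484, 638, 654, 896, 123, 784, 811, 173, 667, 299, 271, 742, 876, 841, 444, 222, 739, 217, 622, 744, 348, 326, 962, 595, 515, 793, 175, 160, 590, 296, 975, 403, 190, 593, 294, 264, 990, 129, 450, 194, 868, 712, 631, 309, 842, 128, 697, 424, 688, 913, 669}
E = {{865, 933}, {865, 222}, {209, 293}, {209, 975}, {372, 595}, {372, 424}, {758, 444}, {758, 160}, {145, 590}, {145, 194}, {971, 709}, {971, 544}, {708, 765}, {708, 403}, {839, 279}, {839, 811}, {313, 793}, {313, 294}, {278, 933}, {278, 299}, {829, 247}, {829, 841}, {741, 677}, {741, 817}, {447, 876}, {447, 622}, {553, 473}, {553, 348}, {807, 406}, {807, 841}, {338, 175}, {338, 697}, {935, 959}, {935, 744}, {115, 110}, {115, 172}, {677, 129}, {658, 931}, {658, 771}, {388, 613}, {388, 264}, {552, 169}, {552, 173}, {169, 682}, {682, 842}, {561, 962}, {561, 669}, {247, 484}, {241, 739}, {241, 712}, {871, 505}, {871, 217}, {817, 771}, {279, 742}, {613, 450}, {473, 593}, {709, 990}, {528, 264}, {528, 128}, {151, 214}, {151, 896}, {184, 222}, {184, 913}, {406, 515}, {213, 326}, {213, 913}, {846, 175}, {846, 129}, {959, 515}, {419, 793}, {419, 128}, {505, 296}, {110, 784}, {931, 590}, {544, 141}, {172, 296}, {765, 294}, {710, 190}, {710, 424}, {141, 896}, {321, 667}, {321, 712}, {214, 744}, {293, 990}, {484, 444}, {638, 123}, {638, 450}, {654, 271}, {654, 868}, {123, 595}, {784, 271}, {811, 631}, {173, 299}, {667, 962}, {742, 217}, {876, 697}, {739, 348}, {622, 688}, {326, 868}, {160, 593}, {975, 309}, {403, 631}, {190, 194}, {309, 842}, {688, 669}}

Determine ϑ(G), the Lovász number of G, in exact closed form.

deg(595) = 2; N(595) = {372, 123}.
Vertex 697 has 2 neighbors: 338, 876.
Vertex 175 has 2 neighbors: 338, 846.
deg(933) = 2; N(933) = {865, 278}.
Regular of degree 2 on 105 vertices: the odd cycle C_{105}.
The 53 distinct eigenvalues: [2.0, 1.99642, 1.985694, 1.967859, 1.94298, 1.911146, 1.87247, 1.827091, 1.775172, 1.716898, 1.652478, 1.582142, 1.506143, 1.424752, 1.338261, 1.24698, 1.151234, 1.051368, 0.947737, 0.840714, 0.730682, 0.618034, 0.503174, 0.386512, 0.268467, 0.14946, 0.029919, -0.08973, -0.209057, -0.327636, -0.445042, -0.560855, -0.67466, -0.78605, -0.894626, -1.0, -1.101794, -1.199644, -1.293199, -1.382125, -1.466104, -1.544834, -1.618034, -1.685442, -1.746816, -1.801938, -1.850609, -1.892655, -1.927926, -1.956295, -1.977662, -1.991949, -1.999105].
Lovász (edge-transitive): ϑ = −105·(-2*cos(pi/105))/((2)−(-2*cos(pi/105))) = 105*cos(pi/105)/(cos(pi/105) + 1).
≈ 52.48825 (to 5 d.p.).
Check 52 ≤ 105*cos(pi/105)/(cos(pi/105) + 1) ≤ 53: both strict.

105*cos(pi/105)/(cos(pi/105) + 1)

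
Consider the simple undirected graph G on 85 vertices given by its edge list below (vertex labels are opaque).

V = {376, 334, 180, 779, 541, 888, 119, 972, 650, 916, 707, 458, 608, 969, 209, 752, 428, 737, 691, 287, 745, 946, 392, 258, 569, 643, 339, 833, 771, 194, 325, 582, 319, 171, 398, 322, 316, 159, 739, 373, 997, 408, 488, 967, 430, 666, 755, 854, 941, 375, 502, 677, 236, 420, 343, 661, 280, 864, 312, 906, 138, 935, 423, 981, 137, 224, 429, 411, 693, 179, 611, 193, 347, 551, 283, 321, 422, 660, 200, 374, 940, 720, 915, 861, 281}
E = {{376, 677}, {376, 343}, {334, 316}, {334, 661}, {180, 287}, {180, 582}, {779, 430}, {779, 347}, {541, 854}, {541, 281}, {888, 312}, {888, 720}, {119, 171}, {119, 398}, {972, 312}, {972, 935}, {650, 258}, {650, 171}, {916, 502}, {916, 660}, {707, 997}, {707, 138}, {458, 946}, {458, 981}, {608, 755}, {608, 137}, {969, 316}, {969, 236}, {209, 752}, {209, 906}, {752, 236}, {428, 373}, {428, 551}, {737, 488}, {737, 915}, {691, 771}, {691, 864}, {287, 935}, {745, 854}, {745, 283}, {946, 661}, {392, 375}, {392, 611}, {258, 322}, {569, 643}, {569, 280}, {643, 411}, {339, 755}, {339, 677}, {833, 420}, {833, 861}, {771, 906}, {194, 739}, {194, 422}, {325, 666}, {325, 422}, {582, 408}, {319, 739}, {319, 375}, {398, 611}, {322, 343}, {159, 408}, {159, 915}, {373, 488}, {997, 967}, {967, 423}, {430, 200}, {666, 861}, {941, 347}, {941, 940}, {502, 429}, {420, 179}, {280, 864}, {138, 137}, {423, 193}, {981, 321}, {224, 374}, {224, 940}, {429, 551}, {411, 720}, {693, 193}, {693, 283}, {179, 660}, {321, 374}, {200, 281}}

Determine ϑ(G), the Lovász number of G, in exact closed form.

N(488) = {737, 373}, |N(488)| = 2.
Vertex 967 has 2 neighbors: 997, 423.
N(720) = {888, 411}, |N(720)| = 2.
N(159) = {408, 915}, |N(159)| = 2.
Regular of degree 2 on 85 vertices: connected 2-regular on 85 ⇒ C_{85}.
spec(A) ≈ [2.0, 1.994538, 1.978183, 1.951024, 1.913209, 1.864944, 1.806494, 1.738178, 1.660368, 1.57349, 1.478018, 1.374473, 1.263422, 1.14547, 1.021262, 0.891477, 0.756822, 0.618034, 0.47587, 0.331108, 0.184537, 0.036958, -0.110823, -0.257998, -0.403765, -0.547326, -0.687898, -0.824713, -0.957023, -1.084107, -1.205269, -1.319849, -1.42722, -1.526797, -1.618034, -1.700434, -1.773547, -1.836974, -1.890368, -1.933437, -1.965946, -1.987718, -1.998634] (distinct, 6 d.p.).
Lovász (edge-transitive): ϑ = −85·(-2*cos(pi/85))/((2)−(-2*cos(pi/85))) = 85*cos(pi/85)/(cos(pi/85) + 1).
Numerically 42.485483.
Lovász sandwich 42 ≤ 85*cos(pi/85)/(cos(pi/85) + 1) ≤ 43: both strict.

85*cos(pi/85)/(cos(pi/85) + 1)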